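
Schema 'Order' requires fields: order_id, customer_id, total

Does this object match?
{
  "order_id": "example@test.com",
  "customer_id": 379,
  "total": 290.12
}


Checking required fields... All present.
Valid - all required fields present


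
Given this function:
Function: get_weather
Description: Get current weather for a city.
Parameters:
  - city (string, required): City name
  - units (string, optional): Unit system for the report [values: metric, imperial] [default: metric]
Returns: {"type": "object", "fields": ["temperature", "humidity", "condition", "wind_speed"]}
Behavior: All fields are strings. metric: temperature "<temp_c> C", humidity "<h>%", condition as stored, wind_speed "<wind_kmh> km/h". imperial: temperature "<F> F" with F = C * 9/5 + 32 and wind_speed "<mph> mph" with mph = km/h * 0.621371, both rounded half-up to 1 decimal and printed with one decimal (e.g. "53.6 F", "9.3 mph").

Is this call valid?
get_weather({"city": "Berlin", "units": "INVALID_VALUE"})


Checking parameter values...
Parameter 'units' has value 'INVALID_VALUE' not in allowed: metric, imperial
Invalid - 'units' must be one of metric, imperial


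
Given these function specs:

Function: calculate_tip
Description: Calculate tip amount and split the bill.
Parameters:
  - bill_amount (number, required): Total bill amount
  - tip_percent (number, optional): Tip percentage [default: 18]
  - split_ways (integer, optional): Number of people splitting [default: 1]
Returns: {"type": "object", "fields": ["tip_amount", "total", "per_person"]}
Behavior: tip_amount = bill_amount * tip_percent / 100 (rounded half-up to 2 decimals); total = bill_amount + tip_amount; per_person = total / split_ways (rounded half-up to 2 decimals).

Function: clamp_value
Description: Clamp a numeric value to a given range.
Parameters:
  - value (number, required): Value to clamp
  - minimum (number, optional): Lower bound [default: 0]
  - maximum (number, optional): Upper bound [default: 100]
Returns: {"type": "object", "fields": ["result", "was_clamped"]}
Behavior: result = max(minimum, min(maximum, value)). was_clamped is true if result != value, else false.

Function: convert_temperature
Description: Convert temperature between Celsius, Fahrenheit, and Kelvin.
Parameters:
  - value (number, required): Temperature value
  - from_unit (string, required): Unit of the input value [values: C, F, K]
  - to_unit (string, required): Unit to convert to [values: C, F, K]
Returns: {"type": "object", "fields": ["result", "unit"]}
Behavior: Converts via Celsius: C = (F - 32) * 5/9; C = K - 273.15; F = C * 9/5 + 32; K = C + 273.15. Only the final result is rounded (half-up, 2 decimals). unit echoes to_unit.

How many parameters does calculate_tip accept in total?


Parameters of calculate_tip: bill_amount (required), tip_percent (optional), split_ways (optional)
Total:
3


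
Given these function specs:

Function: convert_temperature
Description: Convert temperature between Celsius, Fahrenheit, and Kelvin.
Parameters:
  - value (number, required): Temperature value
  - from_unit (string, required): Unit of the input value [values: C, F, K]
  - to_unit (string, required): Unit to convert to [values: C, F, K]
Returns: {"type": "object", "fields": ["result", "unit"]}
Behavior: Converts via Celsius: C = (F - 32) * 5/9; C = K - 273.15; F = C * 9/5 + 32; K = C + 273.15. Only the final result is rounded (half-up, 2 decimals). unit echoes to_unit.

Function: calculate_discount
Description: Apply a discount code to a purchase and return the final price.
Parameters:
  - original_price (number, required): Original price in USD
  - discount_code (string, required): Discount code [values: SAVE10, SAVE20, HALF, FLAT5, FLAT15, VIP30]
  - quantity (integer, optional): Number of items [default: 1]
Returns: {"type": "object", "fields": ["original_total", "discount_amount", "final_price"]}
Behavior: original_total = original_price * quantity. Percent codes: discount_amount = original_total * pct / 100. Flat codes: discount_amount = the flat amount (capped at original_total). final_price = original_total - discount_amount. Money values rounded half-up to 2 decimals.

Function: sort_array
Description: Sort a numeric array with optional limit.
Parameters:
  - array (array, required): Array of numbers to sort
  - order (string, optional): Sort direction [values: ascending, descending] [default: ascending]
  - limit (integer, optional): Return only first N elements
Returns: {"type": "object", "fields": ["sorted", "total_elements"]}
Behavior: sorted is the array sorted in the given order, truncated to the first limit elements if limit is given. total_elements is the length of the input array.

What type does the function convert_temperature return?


The convert_temperature spec declares Returns: {"type": "object", "fields": ["result", "unit"]}
Type:
object


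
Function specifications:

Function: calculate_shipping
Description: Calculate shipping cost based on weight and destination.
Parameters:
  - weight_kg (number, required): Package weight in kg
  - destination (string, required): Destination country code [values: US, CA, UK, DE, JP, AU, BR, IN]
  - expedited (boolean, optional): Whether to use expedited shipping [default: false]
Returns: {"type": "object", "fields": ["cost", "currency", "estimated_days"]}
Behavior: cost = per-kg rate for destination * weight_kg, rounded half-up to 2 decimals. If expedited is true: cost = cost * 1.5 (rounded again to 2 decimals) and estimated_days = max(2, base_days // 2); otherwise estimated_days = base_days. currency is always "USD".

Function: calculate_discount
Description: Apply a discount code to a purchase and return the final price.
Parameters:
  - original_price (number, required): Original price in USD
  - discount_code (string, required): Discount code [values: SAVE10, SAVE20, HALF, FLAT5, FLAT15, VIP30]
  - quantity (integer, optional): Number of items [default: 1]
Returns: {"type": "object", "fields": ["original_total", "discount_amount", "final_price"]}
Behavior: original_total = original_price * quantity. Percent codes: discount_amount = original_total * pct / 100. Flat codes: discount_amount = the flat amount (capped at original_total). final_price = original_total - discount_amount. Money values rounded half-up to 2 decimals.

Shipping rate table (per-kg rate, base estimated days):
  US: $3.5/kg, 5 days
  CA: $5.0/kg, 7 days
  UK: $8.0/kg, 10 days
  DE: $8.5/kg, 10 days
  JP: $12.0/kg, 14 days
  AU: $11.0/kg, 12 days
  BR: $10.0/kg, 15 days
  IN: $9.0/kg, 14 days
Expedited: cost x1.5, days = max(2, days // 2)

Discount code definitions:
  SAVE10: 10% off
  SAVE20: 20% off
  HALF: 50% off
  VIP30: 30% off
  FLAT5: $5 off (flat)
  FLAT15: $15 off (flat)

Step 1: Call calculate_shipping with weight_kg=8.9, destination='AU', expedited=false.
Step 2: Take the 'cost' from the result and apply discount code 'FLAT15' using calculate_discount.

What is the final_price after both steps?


Step 1: calculate_shipping(weight_kg=8.9, destination=AU, expedited=false)
  Rate for AU: $11.0/kg, base 12 days
  cost = 11.0 * 8.9 = 97.9 -> 97.90
  expedited not set/false: estimated_days = 12
  -> cost = 97.90 USD
Step 2: calculate_discount(original_price=97.9, discount_code=FLAT15, quantity=1)
  original_total = 97.9 * 1 = 97.90
  FLAT15 = $15 flat: discount_amount = min(15.00, 97.90) = 15.00
  final_price = 97.90 - 15.00 = 82.90
  -> final_price = 82.90
$82.90


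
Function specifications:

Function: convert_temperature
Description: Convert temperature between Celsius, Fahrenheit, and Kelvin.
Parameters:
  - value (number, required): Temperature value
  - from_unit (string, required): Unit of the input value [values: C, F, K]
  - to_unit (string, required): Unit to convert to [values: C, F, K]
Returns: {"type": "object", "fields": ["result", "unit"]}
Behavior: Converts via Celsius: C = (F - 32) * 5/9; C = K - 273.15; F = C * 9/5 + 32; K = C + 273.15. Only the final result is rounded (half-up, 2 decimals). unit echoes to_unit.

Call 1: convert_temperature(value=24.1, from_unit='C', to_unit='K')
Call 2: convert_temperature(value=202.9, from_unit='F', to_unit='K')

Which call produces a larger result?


Call 1:
  Input already in C: 24.1
  To K: 24.1 + 273.15 = 297.25
  Round to 2 decimals: 297.25
  -> 297.25 K
Call 2:
  To C: (202.9 - 32) * 5/9 = 94.944444
  To K: 94.944444 + 273.15 = 368.094444
  Round to 2 decimals: 368.09
  -> 368.09 K
Call 2 (368.09 K)


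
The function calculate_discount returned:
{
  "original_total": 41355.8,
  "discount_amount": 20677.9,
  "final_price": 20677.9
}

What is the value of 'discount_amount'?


20677.9


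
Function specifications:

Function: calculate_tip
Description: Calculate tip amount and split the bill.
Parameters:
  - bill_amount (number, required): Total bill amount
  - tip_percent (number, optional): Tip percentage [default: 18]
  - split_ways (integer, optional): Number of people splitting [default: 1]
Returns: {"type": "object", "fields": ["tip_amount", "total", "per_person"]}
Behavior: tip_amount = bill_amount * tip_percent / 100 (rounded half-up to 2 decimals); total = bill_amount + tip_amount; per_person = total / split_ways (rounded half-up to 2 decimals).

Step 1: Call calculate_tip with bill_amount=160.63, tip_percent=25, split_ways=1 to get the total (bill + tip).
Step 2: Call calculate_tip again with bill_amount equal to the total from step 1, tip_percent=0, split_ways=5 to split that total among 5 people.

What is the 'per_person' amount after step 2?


Step 1: calculate_tip(bill_amount=160.63, tip_percent=25, split_ways=1)
  tip_amount = 160.63 * 25/100 = 40.1575 -> 40.16
  total = 160.63 + 40.16 = 200.79
  per_person = 200.79 / 1 = 200.79 -> 200.79
  -> total = 200.79
Step 2: calculate_tip(bill_amount=200.79, tip_percent=0, split_ways=5)
  tip_amount = 200.79 * 0/100 = 0 -> 0.00
  total = 200.79 + 0.00 = 200.79
  per_person = 200.79 / 5 = 40.158 -> 40.16
  -> per_person = 40.16
$40.16


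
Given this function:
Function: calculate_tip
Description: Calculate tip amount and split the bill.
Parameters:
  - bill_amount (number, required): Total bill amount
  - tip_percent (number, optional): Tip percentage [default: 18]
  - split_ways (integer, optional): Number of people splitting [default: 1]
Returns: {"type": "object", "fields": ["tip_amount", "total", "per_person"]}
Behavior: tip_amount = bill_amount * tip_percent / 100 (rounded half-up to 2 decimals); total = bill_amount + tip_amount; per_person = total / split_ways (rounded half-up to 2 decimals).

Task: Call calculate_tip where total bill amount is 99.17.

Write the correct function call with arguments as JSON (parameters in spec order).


Mapping each described value to its parameter name:
  'Total bill amount' -> bill_amount = 99.17
calculate_tip({"bill_amount": 99.17})


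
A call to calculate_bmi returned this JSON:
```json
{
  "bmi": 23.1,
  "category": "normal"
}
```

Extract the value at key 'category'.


normal


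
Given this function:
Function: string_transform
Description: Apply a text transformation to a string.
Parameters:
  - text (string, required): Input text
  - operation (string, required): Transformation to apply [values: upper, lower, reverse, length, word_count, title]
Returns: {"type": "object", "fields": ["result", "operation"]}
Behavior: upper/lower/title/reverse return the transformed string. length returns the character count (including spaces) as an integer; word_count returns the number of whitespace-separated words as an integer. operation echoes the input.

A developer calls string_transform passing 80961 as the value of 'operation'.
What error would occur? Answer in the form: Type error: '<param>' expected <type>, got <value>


Spec: 'operation' is declared as string; 80961 is an integer.
Type error: 'operation' expected string, got 80961


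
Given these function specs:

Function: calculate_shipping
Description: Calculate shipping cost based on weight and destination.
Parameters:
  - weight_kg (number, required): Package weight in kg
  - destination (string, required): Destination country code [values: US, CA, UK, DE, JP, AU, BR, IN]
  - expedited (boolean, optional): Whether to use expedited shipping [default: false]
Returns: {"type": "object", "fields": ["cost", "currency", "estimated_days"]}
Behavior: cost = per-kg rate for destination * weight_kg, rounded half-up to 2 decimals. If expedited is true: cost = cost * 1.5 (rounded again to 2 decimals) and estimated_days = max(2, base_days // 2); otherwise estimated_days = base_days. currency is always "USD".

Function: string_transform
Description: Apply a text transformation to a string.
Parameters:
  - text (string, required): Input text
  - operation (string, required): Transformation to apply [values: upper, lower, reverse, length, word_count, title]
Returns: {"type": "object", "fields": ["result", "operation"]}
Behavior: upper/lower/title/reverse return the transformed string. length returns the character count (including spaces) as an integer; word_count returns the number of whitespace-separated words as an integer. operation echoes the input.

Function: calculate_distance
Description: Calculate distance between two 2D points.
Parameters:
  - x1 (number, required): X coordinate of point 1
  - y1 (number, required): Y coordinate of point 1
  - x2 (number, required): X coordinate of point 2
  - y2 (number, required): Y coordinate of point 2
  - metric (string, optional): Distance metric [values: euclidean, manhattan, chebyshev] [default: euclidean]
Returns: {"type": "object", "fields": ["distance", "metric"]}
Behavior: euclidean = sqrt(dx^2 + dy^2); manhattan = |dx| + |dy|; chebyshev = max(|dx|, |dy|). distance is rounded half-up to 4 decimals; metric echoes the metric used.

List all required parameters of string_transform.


Parameters of string_transform and their required/optional flag:
  text: required
  operation: required
operation, text


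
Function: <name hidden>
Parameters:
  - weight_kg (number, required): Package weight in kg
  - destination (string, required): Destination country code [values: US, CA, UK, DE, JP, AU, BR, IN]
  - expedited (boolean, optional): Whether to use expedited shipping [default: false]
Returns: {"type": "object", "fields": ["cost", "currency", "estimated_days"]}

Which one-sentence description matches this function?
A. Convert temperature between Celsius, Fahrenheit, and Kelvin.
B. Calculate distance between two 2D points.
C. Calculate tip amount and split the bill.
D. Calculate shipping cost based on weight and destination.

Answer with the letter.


Parameters weight_kg, destination, expedited and return ["cost", "currency", "estimated_days"] fit: Calculate shipping cost based on weight and destination.
D


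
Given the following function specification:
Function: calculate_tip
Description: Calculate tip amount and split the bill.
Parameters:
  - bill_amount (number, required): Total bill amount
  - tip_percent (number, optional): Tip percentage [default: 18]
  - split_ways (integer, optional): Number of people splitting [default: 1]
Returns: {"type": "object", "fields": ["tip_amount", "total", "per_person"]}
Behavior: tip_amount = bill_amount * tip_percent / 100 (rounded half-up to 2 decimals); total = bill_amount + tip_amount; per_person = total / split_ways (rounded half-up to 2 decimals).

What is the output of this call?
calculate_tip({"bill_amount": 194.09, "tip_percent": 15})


Defaults applied: split_ways=1
tip_amount = 194.09 * 15/100 = 29.1135 -> 29.11
total = 194.09 + 29.11 = 223.20
per_person = 223.20 / 1 = 223.2 -> 223.20
Output:
{"tip_amount": 29.11, "total": 223.2, "per_person": 223.2}


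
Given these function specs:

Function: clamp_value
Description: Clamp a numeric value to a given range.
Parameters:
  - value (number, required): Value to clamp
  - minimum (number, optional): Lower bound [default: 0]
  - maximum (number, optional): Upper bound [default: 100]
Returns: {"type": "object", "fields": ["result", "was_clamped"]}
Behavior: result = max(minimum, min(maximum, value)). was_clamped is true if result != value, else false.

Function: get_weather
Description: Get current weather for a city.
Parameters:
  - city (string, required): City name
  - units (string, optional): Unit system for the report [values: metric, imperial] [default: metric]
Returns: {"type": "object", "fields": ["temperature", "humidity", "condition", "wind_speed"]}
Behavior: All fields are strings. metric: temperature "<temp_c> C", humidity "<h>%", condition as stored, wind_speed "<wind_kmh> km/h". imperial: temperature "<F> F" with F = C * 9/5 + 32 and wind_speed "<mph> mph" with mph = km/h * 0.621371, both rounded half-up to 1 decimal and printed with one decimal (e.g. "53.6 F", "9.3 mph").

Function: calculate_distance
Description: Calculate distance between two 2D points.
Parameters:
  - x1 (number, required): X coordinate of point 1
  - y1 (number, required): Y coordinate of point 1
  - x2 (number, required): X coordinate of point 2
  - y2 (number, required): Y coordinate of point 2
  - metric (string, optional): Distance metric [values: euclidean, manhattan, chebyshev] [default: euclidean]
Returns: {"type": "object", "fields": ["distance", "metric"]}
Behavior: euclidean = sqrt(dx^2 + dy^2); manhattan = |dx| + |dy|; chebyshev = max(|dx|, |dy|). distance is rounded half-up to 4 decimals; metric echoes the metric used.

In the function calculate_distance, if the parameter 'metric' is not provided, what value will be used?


The calculate_distance spec declares:
  - metric (string, optional): Distance metric [values: euclidean, manhattan, chebyshev] [default: euclidean]
Default:
euclidean


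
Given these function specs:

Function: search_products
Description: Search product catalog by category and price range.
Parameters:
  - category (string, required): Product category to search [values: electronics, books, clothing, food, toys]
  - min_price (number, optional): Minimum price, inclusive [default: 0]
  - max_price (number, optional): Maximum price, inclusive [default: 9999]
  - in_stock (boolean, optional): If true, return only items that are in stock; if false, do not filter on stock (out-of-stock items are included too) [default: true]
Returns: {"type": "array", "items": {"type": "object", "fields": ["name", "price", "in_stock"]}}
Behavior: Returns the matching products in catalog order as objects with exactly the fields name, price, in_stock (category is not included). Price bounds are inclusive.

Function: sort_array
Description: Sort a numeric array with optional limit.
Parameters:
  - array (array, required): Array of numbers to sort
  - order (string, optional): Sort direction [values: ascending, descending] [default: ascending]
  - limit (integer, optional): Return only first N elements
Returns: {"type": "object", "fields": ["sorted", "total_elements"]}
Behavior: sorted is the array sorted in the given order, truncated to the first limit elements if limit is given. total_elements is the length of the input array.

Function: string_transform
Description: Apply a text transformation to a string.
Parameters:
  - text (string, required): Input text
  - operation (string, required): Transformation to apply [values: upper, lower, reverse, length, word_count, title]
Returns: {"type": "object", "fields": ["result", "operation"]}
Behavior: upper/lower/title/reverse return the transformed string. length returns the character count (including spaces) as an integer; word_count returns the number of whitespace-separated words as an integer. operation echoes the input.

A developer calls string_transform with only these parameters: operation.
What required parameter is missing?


Required parameters: text, operation
Provided: operation
Missing: text
text


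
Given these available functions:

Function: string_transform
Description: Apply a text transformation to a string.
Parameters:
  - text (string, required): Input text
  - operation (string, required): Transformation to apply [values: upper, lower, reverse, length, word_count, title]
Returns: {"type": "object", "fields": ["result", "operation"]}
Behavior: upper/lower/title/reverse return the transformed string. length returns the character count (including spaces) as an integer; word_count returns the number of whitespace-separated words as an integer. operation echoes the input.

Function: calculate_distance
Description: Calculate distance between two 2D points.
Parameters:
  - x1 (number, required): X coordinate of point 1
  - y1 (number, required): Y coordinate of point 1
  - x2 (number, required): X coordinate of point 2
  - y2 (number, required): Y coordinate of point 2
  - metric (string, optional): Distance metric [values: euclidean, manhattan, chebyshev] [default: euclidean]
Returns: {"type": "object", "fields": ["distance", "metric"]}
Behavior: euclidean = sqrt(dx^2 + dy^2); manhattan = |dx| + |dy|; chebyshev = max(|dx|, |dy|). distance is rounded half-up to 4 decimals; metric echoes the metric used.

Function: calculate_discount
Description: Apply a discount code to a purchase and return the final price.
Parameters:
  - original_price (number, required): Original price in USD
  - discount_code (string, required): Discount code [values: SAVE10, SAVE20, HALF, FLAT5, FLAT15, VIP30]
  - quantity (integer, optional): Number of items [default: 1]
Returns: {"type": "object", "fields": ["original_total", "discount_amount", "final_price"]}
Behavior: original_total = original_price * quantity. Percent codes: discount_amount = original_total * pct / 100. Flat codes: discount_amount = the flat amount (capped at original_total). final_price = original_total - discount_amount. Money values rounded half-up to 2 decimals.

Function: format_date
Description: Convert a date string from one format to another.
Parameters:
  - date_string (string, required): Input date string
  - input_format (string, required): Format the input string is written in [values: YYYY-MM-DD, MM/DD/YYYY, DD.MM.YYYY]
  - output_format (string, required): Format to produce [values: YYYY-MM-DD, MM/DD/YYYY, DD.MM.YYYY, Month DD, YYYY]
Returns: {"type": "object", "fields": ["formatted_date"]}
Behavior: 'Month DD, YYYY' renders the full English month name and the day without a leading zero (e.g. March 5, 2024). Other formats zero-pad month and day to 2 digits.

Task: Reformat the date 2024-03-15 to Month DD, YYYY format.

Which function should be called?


The task needs a function whose description is: Convert a date string from one format to another.
format_date


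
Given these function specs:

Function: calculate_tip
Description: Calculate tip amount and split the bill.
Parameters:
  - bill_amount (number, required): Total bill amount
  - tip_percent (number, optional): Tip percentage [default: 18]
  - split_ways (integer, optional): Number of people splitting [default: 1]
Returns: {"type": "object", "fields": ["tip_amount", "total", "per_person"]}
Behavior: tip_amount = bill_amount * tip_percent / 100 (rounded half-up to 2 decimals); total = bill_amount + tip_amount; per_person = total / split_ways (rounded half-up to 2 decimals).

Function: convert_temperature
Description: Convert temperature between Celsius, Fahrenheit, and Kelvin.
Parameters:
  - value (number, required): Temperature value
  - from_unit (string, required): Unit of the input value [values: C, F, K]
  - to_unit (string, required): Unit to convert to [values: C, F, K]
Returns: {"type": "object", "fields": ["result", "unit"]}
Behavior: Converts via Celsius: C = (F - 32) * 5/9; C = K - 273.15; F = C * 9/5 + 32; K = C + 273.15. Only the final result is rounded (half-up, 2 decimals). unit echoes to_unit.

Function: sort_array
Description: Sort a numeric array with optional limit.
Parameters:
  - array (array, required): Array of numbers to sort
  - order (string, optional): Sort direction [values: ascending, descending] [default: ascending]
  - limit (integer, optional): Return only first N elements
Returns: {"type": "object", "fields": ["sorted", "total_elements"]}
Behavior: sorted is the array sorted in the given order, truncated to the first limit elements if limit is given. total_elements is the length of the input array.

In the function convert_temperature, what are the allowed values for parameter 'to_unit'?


The convert_temperature spec declares:
  - to_unit (string, required): Unit to convert to [values: C, F, K]
Allowed values:
C, F, K


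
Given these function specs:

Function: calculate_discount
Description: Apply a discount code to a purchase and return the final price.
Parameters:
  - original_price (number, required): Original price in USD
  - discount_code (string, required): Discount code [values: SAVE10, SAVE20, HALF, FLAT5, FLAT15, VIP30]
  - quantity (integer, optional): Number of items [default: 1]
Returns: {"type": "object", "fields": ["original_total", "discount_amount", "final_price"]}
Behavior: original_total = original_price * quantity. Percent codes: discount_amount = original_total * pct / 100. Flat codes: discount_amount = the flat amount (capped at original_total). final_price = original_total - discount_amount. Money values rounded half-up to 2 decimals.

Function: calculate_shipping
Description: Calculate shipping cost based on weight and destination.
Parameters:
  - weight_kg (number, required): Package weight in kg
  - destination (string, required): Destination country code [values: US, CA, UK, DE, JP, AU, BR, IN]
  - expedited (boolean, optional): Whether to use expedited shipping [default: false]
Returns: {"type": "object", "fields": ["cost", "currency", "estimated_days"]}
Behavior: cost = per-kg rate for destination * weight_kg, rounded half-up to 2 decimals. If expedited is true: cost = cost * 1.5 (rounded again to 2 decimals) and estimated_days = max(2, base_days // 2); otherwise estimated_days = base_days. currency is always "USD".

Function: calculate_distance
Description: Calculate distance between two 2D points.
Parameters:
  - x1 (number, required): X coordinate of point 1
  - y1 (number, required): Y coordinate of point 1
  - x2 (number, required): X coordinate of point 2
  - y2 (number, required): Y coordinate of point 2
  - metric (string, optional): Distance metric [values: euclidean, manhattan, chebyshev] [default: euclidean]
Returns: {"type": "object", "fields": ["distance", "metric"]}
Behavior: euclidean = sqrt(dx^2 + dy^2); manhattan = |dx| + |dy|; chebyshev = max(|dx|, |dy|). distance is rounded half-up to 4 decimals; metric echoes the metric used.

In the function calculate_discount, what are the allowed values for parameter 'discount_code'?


The calculate_discount spec declares:
  - discount_code (string, required): Discount code [values: SAVE10, SAVE20, HALF, FLAT5, FLAT15, VIP30]
Allowed values:
SAVE10, SAVE20, HALF, FLAT5, FLAT15, VIP30


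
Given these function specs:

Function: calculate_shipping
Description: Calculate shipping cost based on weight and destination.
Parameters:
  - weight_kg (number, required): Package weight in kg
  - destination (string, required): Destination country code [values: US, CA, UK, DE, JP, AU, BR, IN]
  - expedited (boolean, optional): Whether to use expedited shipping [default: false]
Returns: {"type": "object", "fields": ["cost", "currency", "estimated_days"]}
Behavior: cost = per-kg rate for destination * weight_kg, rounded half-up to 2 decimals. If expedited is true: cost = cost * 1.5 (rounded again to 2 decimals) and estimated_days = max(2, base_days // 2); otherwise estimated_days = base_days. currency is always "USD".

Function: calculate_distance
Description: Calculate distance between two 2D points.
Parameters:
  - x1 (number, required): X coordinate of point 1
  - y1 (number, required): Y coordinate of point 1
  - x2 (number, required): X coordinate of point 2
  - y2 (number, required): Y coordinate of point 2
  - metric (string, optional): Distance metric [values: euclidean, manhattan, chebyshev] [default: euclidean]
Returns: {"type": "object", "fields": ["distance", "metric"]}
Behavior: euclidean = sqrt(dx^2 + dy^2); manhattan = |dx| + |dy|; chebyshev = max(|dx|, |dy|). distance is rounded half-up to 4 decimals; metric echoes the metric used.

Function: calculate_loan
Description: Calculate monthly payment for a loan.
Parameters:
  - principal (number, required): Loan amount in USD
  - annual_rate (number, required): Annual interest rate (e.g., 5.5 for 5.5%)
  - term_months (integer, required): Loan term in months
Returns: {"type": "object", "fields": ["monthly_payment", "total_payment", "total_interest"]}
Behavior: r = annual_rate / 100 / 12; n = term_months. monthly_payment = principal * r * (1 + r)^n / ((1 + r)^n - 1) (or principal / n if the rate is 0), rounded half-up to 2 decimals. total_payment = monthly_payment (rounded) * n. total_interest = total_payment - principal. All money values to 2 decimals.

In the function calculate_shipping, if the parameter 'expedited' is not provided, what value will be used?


The calculate_shipping spec declares:
  - expedited (boolean, optional): Whether to use expedited shipping [default: false]
Default:
false


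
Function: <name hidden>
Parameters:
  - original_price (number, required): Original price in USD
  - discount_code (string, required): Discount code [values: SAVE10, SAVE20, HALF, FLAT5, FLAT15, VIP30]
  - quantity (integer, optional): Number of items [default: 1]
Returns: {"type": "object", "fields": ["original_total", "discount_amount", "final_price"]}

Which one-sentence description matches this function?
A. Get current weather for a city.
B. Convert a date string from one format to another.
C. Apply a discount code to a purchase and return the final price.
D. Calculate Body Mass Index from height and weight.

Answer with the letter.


Parameters original_price, discount_code, quantity and return ["original_total", "discount_amount", "final_price"] fit: Apply a discount code to a purchase and return the final price.
C


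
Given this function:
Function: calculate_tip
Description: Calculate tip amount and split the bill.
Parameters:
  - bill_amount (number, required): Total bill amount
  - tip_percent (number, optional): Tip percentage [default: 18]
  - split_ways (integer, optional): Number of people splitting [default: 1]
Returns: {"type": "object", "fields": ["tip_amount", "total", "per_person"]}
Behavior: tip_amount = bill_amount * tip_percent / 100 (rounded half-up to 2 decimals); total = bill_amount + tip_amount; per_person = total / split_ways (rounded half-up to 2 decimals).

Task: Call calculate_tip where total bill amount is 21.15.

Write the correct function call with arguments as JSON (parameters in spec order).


Mapping each described value to its parameter name:
  'Total bill amount' -> bill_amount = 21.15
calculate_tip({"bill_amount": 21.15})


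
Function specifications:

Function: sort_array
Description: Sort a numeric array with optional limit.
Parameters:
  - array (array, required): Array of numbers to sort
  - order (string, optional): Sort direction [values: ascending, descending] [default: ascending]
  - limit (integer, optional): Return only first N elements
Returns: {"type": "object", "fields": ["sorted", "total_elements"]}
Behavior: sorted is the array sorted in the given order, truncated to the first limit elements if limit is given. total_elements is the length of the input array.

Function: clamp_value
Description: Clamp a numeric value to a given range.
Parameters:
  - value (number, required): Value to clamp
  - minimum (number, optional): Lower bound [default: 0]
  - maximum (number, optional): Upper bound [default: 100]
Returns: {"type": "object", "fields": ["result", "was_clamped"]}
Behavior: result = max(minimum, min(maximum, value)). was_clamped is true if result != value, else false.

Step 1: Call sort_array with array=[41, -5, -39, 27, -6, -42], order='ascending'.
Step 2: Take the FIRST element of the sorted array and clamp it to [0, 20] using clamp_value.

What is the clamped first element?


Step 1: sort_array(order=ascending)
  sorted: [-42, -39, -6, -5, 27, 41]
  -> first element = -42
Step 2: clamp_value(value=-42, minimum=0, maximum=20)
  result = max(0, min(20, -42)) = max(0, -42) = 0
  was_clamped = (0 != -42) = true
  -> result = 0
0


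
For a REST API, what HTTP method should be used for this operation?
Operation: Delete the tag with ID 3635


GET = read, POST = create, PUT = update/replace, DELETE = remove
This operation is a removal.
DELETE


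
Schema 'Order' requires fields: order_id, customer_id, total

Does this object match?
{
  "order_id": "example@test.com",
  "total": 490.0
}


Checking required fields...
Missing: customer_id
Invalid - missing required field 'customer_id'


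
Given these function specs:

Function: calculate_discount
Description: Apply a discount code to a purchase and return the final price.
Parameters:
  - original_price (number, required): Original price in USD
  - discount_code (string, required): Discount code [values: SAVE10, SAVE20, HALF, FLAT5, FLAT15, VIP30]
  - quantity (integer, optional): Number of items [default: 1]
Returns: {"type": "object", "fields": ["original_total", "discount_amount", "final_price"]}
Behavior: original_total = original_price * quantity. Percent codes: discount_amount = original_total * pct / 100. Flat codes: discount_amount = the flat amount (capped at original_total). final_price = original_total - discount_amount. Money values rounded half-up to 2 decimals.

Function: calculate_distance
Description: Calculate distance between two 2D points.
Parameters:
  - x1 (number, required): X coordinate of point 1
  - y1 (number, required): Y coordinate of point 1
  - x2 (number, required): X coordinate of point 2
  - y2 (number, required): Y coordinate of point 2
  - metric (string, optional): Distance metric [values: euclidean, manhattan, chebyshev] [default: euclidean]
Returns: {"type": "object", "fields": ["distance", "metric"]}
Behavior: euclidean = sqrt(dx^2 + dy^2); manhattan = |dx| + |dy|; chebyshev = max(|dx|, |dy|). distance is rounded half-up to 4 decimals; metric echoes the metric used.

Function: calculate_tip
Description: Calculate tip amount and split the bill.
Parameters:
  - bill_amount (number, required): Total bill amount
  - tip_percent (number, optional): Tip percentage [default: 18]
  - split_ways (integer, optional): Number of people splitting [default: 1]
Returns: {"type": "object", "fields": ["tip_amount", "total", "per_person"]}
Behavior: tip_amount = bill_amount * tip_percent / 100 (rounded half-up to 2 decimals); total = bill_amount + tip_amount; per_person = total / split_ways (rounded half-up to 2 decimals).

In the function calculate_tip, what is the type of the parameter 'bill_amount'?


The calculate_tip spec declares:
  - bill_amount (number, required): Total bill amount
Type:
number


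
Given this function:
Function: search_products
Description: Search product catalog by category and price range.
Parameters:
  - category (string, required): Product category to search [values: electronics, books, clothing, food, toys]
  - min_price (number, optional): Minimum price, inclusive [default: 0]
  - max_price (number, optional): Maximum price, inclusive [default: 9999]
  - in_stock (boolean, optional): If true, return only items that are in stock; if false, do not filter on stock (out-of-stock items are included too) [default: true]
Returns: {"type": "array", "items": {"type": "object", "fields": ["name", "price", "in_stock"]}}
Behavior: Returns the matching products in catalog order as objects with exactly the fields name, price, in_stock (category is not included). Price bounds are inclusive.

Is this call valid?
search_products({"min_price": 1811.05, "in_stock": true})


Checking required parameters...
Missing required parameter: category
Invalid - missing required parameter 'category'


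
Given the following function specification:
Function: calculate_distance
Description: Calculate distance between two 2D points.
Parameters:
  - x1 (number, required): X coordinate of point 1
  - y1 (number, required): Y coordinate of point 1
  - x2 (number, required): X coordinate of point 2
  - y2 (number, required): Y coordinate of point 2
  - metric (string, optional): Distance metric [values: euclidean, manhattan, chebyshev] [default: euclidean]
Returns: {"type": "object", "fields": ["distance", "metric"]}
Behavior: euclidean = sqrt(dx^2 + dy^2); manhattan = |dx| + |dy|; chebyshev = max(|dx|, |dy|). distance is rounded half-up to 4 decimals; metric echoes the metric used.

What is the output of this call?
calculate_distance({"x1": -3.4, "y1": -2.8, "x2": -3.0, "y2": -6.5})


Defaults applied: metric=euclidean
|dx| = |-3 - -3.4| = 0.4; |dy| = |-6.5 - -2.8| = 3.7
euclidean: sqrt(0.4^2 + 3.7^2) = sqrt(13.85) = 3.721559
Round to 4 decimals: 3.7216
Output:
{"distance": 3.7216, "metric": "euclidean"}


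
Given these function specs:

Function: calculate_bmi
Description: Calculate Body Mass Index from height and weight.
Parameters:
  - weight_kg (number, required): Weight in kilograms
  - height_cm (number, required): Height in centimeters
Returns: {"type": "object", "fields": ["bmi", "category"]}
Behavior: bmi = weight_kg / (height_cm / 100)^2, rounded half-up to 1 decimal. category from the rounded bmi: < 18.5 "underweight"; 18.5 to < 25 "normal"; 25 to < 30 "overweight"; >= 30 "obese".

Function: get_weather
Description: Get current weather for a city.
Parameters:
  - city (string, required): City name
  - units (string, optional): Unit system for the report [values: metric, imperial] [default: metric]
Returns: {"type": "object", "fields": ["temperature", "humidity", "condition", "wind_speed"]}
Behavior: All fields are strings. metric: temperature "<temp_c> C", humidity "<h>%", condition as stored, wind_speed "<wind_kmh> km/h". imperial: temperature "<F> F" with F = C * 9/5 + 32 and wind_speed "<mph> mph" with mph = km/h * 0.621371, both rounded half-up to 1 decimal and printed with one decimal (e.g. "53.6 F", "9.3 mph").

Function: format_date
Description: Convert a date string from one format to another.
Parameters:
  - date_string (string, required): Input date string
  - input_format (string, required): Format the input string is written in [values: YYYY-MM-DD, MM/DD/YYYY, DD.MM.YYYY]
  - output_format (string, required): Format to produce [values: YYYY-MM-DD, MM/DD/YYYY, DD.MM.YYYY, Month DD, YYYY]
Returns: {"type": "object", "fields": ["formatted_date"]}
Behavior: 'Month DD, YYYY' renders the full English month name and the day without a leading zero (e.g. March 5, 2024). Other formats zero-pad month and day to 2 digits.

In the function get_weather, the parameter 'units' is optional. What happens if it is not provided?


The get_weather spec declares:
  - units (string, optional): Unit system for the report [values: metric, imperial] [default: metric]
It defaults to metric


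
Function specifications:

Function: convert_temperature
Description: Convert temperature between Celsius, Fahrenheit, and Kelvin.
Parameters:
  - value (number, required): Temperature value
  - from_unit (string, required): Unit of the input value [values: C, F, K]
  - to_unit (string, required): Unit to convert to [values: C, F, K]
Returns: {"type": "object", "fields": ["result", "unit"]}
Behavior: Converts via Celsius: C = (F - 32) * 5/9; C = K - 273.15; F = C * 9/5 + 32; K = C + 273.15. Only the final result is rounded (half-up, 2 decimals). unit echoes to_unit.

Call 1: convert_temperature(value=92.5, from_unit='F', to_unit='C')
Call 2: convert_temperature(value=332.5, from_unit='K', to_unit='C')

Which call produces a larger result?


Call 1:
  To C: (92.5 - 32) * 5/9 = 33.611111
  Target is C: 33.611111
  Round to 2 decimals: 33.61
  -> 33.61 C
Call 2:
  To C: 332.5 - 273.15 = 59.35
  Target is C: 59.35
  Round to 2 decimals: 59.35
  -> 59.35 C
Call 2 (59.35 C)


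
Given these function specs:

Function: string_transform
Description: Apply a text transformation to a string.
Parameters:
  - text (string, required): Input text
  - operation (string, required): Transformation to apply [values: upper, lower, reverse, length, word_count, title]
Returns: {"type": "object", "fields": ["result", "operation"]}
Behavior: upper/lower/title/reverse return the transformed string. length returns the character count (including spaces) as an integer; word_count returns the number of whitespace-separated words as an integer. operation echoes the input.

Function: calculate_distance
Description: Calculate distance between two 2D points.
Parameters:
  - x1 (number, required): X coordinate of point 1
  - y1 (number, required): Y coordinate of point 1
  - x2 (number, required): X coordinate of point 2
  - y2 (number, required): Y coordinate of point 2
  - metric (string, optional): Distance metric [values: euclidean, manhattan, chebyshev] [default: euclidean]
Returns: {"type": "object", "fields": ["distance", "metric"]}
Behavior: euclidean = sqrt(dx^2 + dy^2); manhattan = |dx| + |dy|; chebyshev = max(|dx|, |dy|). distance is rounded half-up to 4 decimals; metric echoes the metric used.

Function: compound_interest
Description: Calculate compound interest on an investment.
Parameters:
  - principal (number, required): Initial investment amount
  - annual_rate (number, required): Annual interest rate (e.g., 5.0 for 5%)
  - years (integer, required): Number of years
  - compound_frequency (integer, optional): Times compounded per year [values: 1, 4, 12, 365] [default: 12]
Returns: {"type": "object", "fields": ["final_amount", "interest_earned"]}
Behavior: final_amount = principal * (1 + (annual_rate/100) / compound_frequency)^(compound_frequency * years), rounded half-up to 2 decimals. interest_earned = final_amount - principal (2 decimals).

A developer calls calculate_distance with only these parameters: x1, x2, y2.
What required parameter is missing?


Required parameters: x1, y1, x2, y2
Provided: x1, x2, y2
Missing: y1
y1
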